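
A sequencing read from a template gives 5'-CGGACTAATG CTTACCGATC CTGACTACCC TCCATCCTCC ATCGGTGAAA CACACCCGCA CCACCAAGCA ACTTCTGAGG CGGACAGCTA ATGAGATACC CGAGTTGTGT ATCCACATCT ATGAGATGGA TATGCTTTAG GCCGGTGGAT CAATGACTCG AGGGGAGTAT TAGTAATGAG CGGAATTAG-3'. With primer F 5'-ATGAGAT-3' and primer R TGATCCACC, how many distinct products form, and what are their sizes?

Two products: 62 bp, 32 bp

The forward primer ATGAGAT matches the top strand at positions 91–97, 121–127.
The reverse primer's reverse complement is GGTGGATCA, matching at positions 144–152.
Each forward site pairs with the reverse site to give a product ending at position 152: sizes 62, 32 bp.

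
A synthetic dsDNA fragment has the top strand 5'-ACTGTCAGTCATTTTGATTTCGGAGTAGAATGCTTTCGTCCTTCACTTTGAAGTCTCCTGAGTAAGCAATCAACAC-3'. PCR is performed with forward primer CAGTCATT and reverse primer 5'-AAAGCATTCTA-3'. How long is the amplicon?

31 bp

Forward primer CAGTCATT is found on the top strand at positions 6–13.
Taking the reverse complement of AAAGCATTCTA gives TAGAATGCTTT, found at positions 26–36 on the template; the primer anneals here to the top strand with its 3' end pointing upstream.
The product runs from position 6 to position 36, so its length is 36 − 6 + 1 = 31 bp.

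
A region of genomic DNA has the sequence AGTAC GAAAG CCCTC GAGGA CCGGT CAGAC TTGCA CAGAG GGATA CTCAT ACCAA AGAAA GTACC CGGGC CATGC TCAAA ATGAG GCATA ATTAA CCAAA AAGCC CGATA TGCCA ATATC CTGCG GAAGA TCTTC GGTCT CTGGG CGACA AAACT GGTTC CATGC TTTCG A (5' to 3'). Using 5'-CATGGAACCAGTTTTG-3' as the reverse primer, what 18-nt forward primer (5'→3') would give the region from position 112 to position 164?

The reverse primer's reverse complement CAAAACTGGTTCCATG matches the template at positions 149–164; the product starts at position 112.
The forward primer is identical to the top strand over positions 112–129: GCCAATATCCTGCGGAAG.

5'-GCCAATATCCTGCGGAAG-3'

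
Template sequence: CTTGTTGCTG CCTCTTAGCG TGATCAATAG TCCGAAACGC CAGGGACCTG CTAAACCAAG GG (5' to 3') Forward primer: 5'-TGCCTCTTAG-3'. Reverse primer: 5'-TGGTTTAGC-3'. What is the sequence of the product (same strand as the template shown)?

The forward primer matches the template at positions 9–18.
Taking the reverse complement of TGGTTTAGC gives GCTAAACCA, found at positions 50–58 on the template; the primer anneals here to the top strand with its 3' end pointing upstream.
The product is the template from position 9 through 58 (50 bp).

5'-TGCCTCTTAGCGTGATCAATAGTCCGAAACGCCAGGGACCTGCTAAACCA-3'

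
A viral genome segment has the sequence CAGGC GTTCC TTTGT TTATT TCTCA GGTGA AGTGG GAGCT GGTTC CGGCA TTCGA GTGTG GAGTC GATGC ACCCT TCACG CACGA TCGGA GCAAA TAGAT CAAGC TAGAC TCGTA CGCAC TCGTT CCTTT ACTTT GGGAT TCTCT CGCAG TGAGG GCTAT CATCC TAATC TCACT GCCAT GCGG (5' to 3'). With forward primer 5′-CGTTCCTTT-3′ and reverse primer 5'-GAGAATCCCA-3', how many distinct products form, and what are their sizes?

Two products: 140 bp, 23 bp

The forward primer CGTTCCTTT matches the top strand at positions 5–13, 122–130.
The reverse primer's reverse complement is TGGGATTCTC, matching at positions 135–144.
Each forward site pairs with the reverse site to give a product ending at position 144: sizes 140, 23 bp.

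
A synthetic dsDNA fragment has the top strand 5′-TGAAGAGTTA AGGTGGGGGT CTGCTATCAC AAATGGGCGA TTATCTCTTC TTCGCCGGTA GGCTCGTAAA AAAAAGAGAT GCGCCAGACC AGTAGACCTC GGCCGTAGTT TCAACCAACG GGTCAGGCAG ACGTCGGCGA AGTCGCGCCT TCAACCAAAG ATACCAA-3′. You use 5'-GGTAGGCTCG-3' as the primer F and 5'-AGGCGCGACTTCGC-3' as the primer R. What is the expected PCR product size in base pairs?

Forward primer GGTAGGCTCG is found on the top strand at positions 57–66.
Taking the reverse complement of AGGCGCGACTTCGC gives GCGAAGTCGCGCCT, found at positions 137–150 on the template; the primer anneals here to the top strand with its 3' end pointing upstream.
The product runs from position 57 to position 150, so its length is 150 − 57 + 1 = 94 bp.

94 bp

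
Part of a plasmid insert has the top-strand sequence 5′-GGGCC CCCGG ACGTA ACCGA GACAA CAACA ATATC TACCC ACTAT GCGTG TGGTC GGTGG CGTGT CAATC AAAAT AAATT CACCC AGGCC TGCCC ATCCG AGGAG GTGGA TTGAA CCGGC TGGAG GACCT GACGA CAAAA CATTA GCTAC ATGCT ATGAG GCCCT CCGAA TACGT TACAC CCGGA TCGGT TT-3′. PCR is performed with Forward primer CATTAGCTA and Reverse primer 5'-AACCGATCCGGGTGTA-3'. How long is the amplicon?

51 bp

Forward primer CATTAGCTA is found on the top strand at positions 141–149.
Taking the reverse complement of AACCGATCCGGGTGTA gives TACACCCGGATCGGTT, found at positions 176–191 on the template; the primer anneals here to the top strand with its 3' end pointing upstream.
Amplicon spans positions 141–191: 51 bp.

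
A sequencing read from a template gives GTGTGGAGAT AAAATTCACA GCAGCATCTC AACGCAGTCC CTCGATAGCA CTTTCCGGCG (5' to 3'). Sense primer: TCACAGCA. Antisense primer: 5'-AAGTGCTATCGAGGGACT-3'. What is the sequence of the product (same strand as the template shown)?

5'-TCACAGCAGCATCTCAACGCAGTCCCTCGATAGCACTT-3'

Forward primer TCACAGCA is found on the top strand at positions 16–23.
The reverse primer's reverse complement is AGTCCCTCGATAGCACTT, which matches the template at positions 36–53.
The product is the template from position 16 through 53 (38 bp).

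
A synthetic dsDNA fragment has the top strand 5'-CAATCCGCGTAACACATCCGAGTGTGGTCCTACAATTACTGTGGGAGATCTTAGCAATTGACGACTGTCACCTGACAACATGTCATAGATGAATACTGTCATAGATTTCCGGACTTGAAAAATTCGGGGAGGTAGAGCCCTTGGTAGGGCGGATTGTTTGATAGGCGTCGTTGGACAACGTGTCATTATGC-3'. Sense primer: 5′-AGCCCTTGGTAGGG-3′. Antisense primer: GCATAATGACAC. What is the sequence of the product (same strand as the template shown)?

5'-AGCCCTTGGTAGGGCGGATTGTTTGATAGGCGTCGTTGGACAACGTGTCATTATGC-3'

Forward primer AGCCCTTGGTAGGG is found on the top strand at positions 136–149.
Taking the reverse complement of GCATAATGACAC gives GTGTCATTATGC, found at positions 180–191 on the template; the primer anneals here to the top strand with its 3' end pointing upstream.
The product is the template from position 136 through 191 (56 bp).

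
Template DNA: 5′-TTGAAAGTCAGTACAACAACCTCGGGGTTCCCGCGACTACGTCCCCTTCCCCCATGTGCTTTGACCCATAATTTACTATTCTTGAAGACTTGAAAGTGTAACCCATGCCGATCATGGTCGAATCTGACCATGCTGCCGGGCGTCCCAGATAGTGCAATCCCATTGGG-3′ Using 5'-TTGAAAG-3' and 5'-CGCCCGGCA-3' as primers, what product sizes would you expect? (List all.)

The forward primer TTGAAAG matches the top strand at positions 1–7, 90–96.
The reverse primer's reverse complement is TGCCGGGCG, matching at positions 134–142.
Each forward site pairs with the reverse site to give a product ending at position 142: sizes 142, 53 bp.

142 bp, 53 bp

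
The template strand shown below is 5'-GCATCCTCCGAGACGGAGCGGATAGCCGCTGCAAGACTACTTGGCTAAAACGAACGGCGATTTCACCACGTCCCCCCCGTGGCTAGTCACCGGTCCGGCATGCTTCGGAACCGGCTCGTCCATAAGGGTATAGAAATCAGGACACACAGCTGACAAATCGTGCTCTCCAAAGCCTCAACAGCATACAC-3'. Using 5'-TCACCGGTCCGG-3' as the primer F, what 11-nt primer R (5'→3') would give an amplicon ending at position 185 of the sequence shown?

5'-TATGCTGTTGA-3'

The forward primer binds at positions 87–98; the product's 3' end on the top strand is position 185.
The reverse primer anneals to the top strand over positions 175–185, i.e. to TCAACAGCATA.
Its sequence written 5'→3' is the reverse complement: TATGCTGTTGA.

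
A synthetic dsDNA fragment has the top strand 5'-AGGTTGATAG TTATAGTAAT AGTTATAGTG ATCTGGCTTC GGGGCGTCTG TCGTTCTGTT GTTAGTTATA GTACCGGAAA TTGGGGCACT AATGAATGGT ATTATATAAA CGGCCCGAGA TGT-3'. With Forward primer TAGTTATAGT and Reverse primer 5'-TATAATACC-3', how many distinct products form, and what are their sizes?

The forward primer TAGTTATAGT matches the top strand at positions 8–17, 20–29, 63–72.
The reverse primer's reverse complement is GGTATTATA, matching at positions 98–106.
Each forward site pairs with the reverse site to give a product ending at position 106: sizes 99, 87, 44 bp.

Three products: 99 bp, 87 bp, 44 bp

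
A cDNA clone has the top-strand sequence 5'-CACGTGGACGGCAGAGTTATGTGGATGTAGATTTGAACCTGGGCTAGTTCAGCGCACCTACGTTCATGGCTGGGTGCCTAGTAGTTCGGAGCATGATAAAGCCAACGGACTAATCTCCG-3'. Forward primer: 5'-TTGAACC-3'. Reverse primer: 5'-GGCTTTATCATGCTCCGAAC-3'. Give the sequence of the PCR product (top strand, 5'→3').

Scanning the template, TTGAACC occurs at positions 33–39; this primer anneals to the bottom strand there with its 3' end pointing downstream.
The reverse primer's reverse complement is GTTCGGAGCATGATAAAGCC, which matches the template at positions 84–103.
The product is the template from position 33 through 103 (71 bp).

5'-TTGAACCTGGGCTAGTTCAGCGCACCTACGTTCATGGCTGGGTGCCTAGTAGTTCGGAGCATGATAAAGCC-3'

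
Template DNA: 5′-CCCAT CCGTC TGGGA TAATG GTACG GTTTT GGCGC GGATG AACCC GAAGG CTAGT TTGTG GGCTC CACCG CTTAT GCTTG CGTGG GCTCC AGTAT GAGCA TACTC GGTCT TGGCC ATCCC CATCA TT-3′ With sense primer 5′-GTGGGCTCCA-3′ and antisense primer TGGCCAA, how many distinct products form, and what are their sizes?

Two products: 59 bp, 35 bp

The forward primer GTGGGCTCCA matches the top strand at positions 58–67, 82–91.
The reverse primer's reverse complement is TTGGCCA, matching at positions 110–116.
Each forward site pairs with the reverse site to give a product ending at position 116: sizes 59, 35 bp.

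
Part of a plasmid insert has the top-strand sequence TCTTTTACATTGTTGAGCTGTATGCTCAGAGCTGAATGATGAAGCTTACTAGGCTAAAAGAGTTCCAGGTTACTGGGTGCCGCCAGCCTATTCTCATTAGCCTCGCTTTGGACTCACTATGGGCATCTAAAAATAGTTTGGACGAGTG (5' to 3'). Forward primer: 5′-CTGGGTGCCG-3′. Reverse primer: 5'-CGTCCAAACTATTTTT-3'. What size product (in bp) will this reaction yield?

Forward primer CTGGGTGCCG is found on the top strand at positions 73–82.
The reverse primer's reverse complement is AAAAATAGTTTGGACG, which matches the template at positions 129–144.
Product length = (reverse-primer end) − (forward-primer start) + 1 = 144 − 73 + 1 = 72 bp.

72 bp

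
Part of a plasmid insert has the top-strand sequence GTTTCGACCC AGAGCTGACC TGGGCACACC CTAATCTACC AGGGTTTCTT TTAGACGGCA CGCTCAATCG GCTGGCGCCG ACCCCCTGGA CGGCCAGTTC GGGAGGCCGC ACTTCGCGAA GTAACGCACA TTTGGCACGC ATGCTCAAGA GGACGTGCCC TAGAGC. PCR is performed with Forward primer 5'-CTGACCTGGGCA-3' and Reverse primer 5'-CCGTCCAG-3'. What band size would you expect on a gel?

Scanning the template, CTGACCTGGGCA occurs at positions 15–26; this primer anneals to the bottom strand there with its 3' end pointing downstream.
The reverse primer's reverse complement is CTGGACGG, which matches the template at positions 86–93.
Product length = (reverse-primer end) − (forward-primer start) + 1 = 93 − 15 + 1 = 79 bp.

79 bp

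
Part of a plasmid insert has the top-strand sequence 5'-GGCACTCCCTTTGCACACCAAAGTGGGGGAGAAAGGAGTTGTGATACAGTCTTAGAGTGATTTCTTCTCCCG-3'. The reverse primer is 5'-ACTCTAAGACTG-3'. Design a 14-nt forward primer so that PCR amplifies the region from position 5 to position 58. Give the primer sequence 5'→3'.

5'-CTCCCTTTGCACAC-3'

The reverse primer's reverse complement CAGTCTTAGAGT matches the template at positions 47–58; the product starts at position 5.
The forward primer is identical to the top strand over positions 5–18: CTCCCTTTGCACAC.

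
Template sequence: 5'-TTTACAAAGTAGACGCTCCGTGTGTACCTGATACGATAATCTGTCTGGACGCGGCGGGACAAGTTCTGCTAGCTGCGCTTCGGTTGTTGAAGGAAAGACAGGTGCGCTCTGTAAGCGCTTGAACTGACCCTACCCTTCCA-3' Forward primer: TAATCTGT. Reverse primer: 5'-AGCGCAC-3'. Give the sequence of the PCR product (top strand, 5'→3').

5'-TAATCTGTCTGGACGCGGCGGGACAAGTTCTGCTAGCTGCGCTTCGGTTGTTGAAGGAAAGACAGGTGCGCT-3'

Forward primer TAATCTGT is found on the top strand at positions 37–44.
Taking the reverse complement of AGCGCAC gives GTGCGCT, found at positions 102–108 on the template; the primer anneals here to the top strand with its 3' end pointing upstream.
The product is the template from position 37 through 108 (72 bp).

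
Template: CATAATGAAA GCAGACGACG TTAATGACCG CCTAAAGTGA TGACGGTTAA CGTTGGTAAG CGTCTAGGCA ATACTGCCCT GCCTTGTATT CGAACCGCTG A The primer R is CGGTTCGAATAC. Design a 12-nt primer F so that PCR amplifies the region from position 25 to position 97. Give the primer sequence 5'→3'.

5'-TGACCGCCTAAA-3'

The reverse primer's reverse complement GTATTCGAACCG matches the template at positions 86–97; the product starts at position 25.
The forward primer is identical to the top strand over positions 25–36: TGACCGCCTAAA.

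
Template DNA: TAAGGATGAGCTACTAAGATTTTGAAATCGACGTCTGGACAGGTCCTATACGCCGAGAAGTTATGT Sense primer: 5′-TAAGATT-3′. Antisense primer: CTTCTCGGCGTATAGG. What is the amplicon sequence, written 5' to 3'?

5'-TAAGATTTTGAAATCGACGTCTGGACAGGTCCTATACGCCGAGAAG-3'

The forward primer matches the template at positions 15–21.
The reverse primer's reverse complement is CCTATACGCCGAGAAG, which matches the template at positions 45–60.
The product is the template from position 15 through 60 (46 bp).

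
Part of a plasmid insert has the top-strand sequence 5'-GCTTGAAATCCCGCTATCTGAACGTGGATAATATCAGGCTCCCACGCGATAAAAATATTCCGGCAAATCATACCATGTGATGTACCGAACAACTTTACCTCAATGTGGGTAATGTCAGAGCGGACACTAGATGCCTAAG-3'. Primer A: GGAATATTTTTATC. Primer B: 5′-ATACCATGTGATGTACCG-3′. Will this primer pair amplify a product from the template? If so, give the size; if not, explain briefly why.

No product — the primers' 3' ends point away from each other.

Primer A (GGAATATTTTTATC) has reverse complement GATAAAAATATTCC, which matches the top strand at positions 48–61; primer A anneals to the top strand there with its 3' end pointing upstream toward position 48.
Primer B (ATACCATGTGATGTACCG) matches the top strand directly at positions 70–87; it anneals to the bottom strand with its 3' end pointing downstream toward position 87.
The 3' ends diverge (primer A extends toward position 1, primer B toward position 139), so the primers never converge on a shared product.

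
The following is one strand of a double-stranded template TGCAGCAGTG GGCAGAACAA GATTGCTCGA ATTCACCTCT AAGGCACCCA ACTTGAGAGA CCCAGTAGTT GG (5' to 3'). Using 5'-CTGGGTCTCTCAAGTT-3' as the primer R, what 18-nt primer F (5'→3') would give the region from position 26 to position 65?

The reverse primer's reverse complement AACTTGAGAGACCCAG matches the template at positions 50–65; the product starts at position 26.
The forward primer is identical to the top strand over positions 26–43: CTCGAATTCACCTCTAAG.

5'-CTCGAATTCACCTCTAAG-3'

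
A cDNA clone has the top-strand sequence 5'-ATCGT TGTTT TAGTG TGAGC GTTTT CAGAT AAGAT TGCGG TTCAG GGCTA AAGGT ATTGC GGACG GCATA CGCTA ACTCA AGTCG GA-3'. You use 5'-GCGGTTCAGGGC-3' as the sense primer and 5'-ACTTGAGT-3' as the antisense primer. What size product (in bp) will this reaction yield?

The forward primer matches the template at positions 37–48.
Reverse complement of the reverse primer: ACTCAAGT. This occurs on the top strand at positions 76–83.
Product length = (reverse-primer end) − (forward-primer start) + 1 = 83 − 37 + 1 = 47 bp.

47 bp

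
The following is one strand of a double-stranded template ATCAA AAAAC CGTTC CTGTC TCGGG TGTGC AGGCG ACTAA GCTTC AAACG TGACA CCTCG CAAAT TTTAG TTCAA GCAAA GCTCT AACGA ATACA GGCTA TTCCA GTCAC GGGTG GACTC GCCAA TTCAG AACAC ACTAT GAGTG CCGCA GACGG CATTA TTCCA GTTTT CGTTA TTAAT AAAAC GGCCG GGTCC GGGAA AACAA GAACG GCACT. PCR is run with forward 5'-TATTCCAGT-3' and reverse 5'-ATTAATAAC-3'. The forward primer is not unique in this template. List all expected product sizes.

The forward primer TATTCCAGT matches the top strand at positions 99–107, 159–167.
The reverse primer's reverse complement is GTTATTAAT, matching at positions 172–180.
Each forward site pairs with the reverse site to give a product ending at position 180: sizes 82, 22 bp.

82 bp, 22 bp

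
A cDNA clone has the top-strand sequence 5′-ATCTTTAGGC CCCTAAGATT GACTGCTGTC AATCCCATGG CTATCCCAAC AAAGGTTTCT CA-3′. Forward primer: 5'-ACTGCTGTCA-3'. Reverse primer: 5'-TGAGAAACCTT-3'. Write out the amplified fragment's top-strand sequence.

5'-ACTGCTGTCAATCCCATGGCTATCCCAACAAAGGTTTCTCA-3'

Scanning the template, ACTGCTGTCA occurs at positions 22–31; this primer anneals to the bottom strand there with its 3' end pointing downstream.
The reverse primer's reverse complement is AAGGTTTCTCA, which matches the template at positions 52–62.
The product is the template from position 22 through 62 (41 bp).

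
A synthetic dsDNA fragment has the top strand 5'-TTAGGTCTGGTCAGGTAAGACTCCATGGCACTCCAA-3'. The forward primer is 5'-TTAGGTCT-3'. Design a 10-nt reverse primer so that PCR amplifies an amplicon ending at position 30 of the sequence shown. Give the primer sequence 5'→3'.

5'-TGCCATGGAG-3'

The forward primer binds at positions 1–8; the product's 3' end on the top strand is position 30.
The reverse primer anneals to the top strand over positions 21–30, i.e. to CTCCATGGCA.
Its sequence written 5'→3' is the reverse complement: TGCCATGGAG.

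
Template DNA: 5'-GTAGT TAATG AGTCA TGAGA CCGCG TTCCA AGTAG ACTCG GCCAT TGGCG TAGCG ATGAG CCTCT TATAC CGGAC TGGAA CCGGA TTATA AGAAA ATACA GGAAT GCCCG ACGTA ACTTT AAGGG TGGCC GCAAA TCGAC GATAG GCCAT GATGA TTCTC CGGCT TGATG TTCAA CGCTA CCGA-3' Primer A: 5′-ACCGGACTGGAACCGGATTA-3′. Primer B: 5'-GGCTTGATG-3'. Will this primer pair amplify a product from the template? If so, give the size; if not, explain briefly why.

No product — both primers anneal to the same strand and extend in the same direction.

Primer A (ACCGGACTGGAACCGGATTA) matches the top strand at positions 69–88 (3' end points downstream).
Primer B (GGCTTGATG) also matches the top strand directly, at positions 162–170 — its reverse complement CATCAAGCC is not present.
Both primers anneal to the bottom strand with 3' ends pointing the same way, so neither can prime synthesis back toward the other.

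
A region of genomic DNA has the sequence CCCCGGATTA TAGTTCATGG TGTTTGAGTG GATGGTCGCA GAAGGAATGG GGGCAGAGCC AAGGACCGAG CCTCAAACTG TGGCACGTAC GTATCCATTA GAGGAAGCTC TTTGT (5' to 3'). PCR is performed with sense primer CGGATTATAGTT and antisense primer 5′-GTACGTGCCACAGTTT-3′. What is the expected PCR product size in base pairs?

The forward primer matches the template at positions 4–15.
Taking the reverse complement of GTACGTGCCACAGTTT gives AAACTGTGGCACGTAC, found at positions 75–90 on the template; the primer anneals here to the top strand with its 3' end pointing upstream.
Product length = (reverse-primer end) − (forward-primer start) + 1 = 90 − 4 + 1 = 87 bp.

87 bp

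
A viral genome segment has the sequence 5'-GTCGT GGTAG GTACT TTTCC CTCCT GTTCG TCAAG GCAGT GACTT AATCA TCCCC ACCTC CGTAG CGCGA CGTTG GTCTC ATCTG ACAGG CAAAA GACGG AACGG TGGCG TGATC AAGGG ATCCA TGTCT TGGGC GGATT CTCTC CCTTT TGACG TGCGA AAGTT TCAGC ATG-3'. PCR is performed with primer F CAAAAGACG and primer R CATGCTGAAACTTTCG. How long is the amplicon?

Forward primer CAAAAGACG is found on the top strand at positions 91–99.
Taking the reverse complement of CATGCTGAAACTTTCG gives CGAAAGTTTCAGCATG, found at positions 158–173 on the template; the primer anneals here to the top strand with its 3' end pointing upstream.
Amplicon spans positions 91–173: 83 bp.

83 bp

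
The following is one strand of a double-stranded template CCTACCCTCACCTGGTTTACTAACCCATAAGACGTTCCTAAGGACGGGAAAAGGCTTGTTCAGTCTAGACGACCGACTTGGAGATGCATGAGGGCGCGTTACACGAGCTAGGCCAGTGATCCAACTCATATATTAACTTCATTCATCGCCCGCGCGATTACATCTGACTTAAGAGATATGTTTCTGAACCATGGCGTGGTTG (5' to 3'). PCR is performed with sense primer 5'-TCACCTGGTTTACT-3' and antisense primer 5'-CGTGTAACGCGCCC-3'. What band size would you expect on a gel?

The forward primer matches the template at positions 8–21.
The reverse primer's reverse complement is GGGCGCGTTACACG, which matches the template at positions 92–105.
Amplicon spans positions 8–105: 98 bp.

98 bp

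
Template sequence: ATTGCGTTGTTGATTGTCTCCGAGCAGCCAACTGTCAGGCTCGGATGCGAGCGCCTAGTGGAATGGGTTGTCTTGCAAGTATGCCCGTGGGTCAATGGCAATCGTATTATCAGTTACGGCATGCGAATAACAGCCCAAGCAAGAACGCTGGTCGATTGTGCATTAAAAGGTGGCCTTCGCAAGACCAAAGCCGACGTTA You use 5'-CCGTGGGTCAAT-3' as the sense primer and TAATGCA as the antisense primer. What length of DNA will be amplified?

81 bp

Forward primer CCGTGGGTCAAT is found on the top strand at positions 85–96.
Taking the reverse complement of TAATGCA gives TGCATTA, found at positions 159–165 on the template; the primer anneals here to the top strand with its 3' end pointing upstream.
Product length = (reverse-primer end) − (forward-primer start) + 1 = 165 − 85 + 1 = 81 bp.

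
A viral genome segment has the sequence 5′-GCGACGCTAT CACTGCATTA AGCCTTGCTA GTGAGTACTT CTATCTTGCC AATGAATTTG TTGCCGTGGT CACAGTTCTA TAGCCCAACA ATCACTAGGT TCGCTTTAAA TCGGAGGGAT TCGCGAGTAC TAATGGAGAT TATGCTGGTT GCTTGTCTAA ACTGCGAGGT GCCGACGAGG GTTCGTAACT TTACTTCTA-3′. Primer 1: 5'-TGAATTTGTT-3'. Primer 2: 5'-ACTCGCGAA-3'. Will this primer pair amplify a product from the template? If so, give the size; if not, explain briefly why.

Primer 1 (TGAATTTGTT) matches the top strand at positions 53–62; it acts as a forward primer.
Primer 2's reverse complement is TTCGCGAGT, matching the top strand at positions 120–128; it acts as a reverse primer.
The 3' ends face each other across positions 53–128, giving a 76 bp product.

Yes — a 76 bp product.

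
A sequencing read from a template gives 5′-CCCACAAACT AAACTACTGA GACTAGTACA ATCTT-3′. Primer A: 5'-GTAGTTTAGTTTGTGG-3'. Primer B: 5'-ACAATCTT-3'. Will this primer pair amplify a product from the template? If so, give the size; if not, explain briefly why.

Primer A (GTAGTTTAGTTTGTGG) has reverse complement CCACAAACTAAACTAC, which matches the top strand at positions 2–17; primer A anneals to the top strand there with its 3' end pointing upstream toward position 2.
Primer B (ACAATCTT) matches the top strand directly at positions 28–35; it anneals to the bottom strand with its 3' end pointing downstream toward position 35.
The 3' ends diverge (primer A extends toward position 1, primer B toward position 35), so the primers never converge on a shared product.

No product — the primers' 3' ends point away from each other.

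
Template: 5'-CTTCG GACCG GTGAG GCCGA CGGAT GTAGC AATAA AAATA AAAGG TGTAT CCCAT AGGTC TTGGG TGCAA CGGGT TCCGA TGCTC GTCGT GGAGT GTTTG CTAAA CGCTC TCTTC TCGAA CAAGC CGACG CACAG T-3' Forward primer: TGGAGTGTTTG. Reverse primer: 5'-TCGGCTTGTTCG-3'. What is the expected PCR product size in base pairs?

The forward primer matches the template at positions 90–100.
Reverse complement of the reverse primer: CGAACAAGCCGA. This occurs on the top strand at positions 117–128.
The product runs from position 90 to position 128, so its length is 128 − 90 + 1 = 39 bp.

39 bp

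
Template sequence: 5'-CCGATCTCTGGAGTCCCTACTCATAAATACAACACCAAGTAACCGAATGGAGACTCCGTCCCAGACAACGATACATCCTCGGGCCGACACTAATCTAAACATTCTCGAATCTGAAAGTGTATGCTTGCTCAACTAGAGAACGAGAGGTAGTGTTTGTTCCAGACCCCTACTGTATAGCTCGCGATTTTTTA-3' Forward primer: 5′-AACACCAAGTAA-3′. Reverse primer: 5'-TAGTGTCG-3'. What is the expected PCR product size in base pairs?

Forward primer AACACCAAGTAA is found on the top strand at positions 31–42.
The reverse primer's reverse complement is CGACACTA, which matches the template at positions 85–92.
Amplicon spans positions 31–92: 62 bp.

62 bp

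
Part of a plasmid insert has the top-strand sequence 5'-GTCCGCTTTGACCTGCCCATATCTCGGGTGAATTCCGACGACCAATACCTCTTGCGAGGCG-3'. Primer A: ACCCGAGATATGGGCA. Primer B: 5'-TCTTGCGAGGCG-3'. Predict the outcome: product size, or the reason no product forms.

Primer A (ACCCGAGATATGGGCA) has reverse complement TGCCCATATCTCGGGT, which matches the top strand at positions 14–29; primer A anneals to the top strand there with its 3' end pointing upstream toward position 14.
Primer B (TCTTGCGAGGCG) matches the top strand directly at positions 50–61; it anneals to the bottom strand with its 3' end pointing downstream toward position 61.
The 3' ends diverge (primer A extends toward position 1, primer B toward position 61), so the primers never converge on a shared product.

No product — the primers' 3' ends point away from each other.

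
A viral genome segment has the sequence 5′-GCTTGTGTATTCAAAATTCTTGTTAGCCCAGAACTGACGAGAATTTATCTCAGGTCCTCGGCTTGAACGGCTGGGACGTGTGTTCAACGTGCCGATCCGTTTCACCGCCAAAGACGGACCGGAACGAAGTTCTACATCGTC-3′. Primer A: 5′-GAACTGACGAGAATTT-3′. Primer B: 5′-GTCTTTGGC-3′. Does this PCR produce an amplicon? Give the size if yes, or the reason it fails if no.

Yes — an 85 bp product.

Primer A (GAACTGACGAGAATTT) matches the top strand at positions 31–46; it acts as a forward primer.
Primer B's reverse complement is GCCAAAGAC, matching the top strand at positions 107–115; it acts as a reverse primer.
The 3' ends face each other across positions 31–115, giving an 85 bp product.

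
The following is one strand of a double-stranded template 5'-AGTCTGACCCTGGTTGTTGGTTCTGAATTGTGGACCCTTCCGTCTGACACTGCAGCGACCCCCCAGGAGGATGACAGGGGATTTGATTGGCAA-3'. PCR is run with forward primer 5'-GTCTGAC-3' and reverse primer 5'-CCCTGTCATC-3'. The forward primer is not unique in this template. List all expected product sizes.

The forward primer GTCTGAC matches the top strand at positions 2–8, 42–48.
The reverse primer's reverse complement is GATGACAGGG, matching at positions 70–79.
Each forward site pairs with the reverse site to give a product ending at position 79: sizes 78, 38 bp.

78 bp, 38 bp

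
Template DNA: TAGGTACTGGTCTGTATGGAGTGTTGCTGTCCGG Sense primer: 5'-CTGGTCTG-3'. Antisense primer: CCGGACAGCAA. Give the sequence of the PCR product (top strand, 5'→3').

The forward primer matches the template at positions 7–14.
Reverse complement of the reverse primer: TTGCTGTCCGG. This occurs on the top strand at positions 24–34.
The product is the template from position 7 through 34 (28 bp).

5'-CTGGTCTGTATGGAGTGTTGCTGTCCGG-3'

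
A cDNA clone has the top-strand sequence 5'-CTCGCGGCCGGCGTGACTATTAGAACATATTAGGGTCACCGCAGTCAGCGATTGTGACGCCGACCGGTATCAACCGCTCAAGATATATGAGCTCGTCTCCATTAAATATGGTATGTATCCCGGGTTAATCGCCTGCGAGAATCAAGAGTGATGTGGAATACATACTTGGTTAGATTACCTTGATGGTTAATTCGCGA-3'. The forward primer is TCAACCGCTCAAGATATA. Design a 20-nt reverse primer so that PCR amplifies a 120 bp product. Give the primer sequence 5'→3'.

The forward primer binds at positions 70–87, so a 120 bp product ends at position 70 + 120 − 1 = 189.
The reverse primer anneals to the top strand over positions 170–189, i.e. to TTAGATTACCTTGATGGTTA.
Its sequence written 5'→3' is the reverse complement: TAACCATCAAGGTAATCTAA.

5'-TAACCATCAAGGTAATCTAA-3'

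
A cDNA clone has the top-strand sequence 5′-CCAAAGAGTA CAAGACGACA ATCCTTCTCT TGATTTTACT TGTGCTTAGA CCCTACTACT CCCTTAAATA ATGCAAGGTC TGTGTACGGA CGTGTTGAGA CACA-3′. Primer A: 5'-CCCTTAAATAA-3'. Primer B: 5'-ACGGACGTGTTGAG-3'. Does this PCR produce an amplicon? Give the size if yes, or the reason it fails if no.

Primer A (CCCTTAAATAA) matches the top strand at positions 61–71 (3' end points downstream).
Primer B (ACGGACGTGTTGAG) also matches the top strand directly, at positions 86–99 — its reverse complement CTCAACACGTCCGT is not present.
Both primers anneal to the bottom strand with 3' ends pointing the same way, so neither can prime synthesis back toward the other.

No product — both primers anneal to the same strand and extend in the same direction.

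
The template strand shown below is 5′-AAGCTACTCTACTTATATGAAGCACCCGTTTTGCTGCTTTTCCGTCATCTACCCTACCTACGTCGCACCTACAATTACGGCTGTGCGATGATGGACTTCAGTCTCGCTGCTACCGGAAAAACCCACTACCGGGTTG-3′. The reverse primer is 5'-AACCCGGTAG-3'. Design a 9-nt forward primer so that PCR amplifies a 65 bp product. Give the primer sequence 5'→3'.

The reverse primer's reverse complement CTACCGGGTT matches the template at positions 126–135, so the product ends at position 135.
A 65 bp product then starts at position 135 − 65 + 1 = 71.
The forward primer is identical to the top strand there: ACAATTACG.

5'-ACAATTACG-3'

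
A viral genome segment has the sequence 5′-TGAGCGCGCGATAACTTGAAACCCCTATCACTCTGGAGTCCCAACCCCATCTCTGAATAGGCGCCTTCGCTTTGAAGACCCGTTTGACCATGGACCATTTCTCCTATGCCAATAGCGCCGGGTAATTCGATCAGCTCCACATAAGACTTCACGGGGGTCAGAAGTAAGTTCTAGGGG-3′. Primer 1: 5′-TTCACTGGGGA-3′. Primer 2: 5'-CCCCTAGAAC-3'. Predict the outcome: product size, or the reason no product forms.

No product — primer 1 has no binding site in the template.

Primer 1 (TTCACTGGGGA) does not match the top strand, and its reverse complement TCCCCAGTGAA does not match either.
With no annealing site for primer 1, no amplification occurs.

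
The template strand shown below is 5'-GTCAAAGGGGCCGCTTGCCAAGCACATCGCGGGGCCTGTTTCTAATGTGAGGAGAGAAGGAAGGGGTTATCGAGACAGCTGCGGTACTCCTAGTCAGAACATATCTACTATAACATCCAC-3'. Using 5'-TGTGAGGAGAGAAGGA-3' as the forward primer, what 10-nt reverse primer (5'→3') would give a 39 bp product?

5'-CCGCAGCTGT-3'

The forward primer binds at positions 46–61, so a 39 bp product ends at position 46 + 39 − 1 = 84.
The reverse primer anneals to the top strand over positions 75–84, i.e. to ACAGCTGCGG.
Its sequence written 5'→3' is the reverse complement: CCGCAGCTGT.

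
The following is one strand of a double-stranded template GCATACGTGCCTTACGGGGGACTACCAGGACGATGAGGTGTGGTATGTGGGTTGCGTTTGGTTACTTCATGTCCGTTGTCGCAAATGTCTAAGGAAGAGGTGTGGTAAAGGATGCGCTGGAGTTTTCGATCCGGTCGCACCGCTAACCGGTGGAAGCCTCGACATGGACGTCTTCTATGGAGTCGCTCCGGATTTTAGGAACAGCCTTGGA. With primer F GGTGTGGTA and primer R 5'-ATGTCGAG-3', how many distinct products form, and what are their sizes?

Two products: 129 bp, 67 bp

The forward primer GGTGTGGTA matches the top strand at positions 37–45, 99–107.
The reverse primer's reverse complement is CTCGACAT, matching at positions 158–165.
Each forward site pairs with the reverse site to give a product ending at position 165: sizes 129, 67 bp.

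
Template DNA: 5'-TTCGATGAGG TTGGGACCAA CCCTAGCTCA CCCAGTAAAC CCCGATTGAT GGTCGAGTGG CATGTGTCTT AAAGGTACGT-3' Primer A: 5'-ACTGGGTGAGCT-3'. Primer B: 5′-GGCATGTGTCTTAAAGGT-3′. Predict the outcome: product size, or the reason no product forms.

Primer A (ACTGGGTGAGCT) has reverse complement AGCTCACCCAGT, which matches the top strand at positions 25–36; primer A anneals to the top strand there with its 3' end pointing upstream toward position 25.
Primer B (GGCATGTGTCTTAAAGGT) matches the top strand directly at positions 59–76; it anneals to the bottom strand with its 3' end pointing downstream toward position 76.
The 3' ends diverge (primer A extends toward position 1, primer B toward position 80), so the primers never converge on a shared product.

No product — the primers' 3' ends point away from each other.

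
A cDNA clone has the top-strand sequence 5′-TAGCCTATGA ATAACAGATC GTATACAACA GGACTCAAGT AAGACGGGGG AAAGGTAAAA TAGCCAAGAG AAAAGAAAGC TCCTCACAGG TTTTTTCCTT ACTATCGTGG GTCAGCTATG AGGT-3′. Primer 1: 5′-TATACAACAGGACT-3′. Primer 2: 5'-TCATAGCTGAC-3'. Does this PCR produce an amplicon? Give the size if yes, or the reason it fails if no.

Yes — a 100 bp product.

Primer 1 (TATACAACAGGACT) matches the top strand at positions 22–35; it acts as a forward primer.
Primer 2's reverse complement is GTCAGCTATGA, matching the top strand at positions 111–121; it acts as a reverse primer.
The 3' ends face each other across positions 22–121, giving a 100 bp product.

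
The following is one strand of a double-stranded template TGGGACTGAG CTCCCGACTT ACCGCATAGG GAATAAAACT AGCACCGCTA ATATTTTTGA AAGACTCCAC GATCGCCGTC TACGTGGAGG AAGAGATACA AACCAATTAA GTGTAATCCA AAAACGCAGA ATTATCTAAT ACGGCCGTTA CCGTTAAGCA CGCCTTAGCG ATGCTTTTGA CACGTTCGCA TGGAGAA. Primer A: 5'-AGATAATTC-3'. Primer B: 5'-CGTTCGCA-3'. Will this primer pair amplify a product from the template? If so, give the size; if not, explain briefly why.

No product — the primers' 3' ends point away from each other.

Primer A (AGATAATTC) has reverse complement GAATTATCT, which matches the top strand at positions 129–137; primer A anneals to the top strand there with its 3' end pointing upstream toward position 129.
Primer B (CGTTCGCA) matches the top strand directly at positions 183–190; it anneals to the bottom strand with its 3' end pointing downstream toward position 190.
The 3' ends diverge (primer A extends toward position 1, primer B toward position 197), so the primers never converge on a shared product.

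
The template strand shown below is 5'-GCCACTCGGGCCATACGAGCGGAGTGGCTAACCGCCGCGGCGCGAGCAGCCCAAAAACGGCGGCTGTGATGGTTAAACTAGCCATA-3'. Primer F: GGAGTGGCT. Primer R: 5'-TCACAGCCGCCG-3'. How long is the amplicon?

Forward primer GGAGTGGCT is found on the top strand at positions 21–29.
The reverse primer's reverse complement is CGGCGGCTGTGA, which matches the template at positions 58–69.
Product length = (reverse-primer end) − (forward-primer start) + 1 = 69 − 21 + 1 = 49 bp.

49 bp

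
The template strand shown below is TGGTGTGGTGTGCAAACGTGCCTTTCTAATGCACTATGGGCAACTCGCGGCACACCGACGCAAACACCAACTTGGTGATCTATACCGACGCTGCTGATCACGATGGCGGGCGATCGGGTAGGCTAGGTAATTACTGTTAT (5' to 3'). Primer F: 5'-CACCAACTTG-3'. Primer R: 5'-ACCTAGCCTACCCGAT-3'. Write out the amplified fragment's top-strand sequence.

5'-CACCAACTTGGTGATCTATACCGACGCTGCTGATCACGATGGCGGGCGATCGGGTAGGCTAGGT-3'

Forward primer CACCAACTTG is found on the top strand at positions 65–74.
Reverse complement of the reverse primer: ATCGGGTAGGCTAGGT. This occurs on the top strand at positions 113–128.
The product is the template from position 65 through 128 (64 bp).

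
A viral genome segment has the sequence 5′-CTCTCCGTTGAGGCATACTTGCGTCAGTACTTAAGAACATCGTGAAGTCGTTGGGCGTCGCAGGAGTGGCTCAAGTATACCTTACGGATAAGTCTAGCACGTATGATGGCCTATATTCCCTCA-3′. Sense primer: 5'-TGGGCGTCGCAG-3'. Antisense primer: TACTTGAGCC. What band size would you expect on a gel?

The forward primer matches the template at positions 52–63.
Reverse complement of the reverse primer: GGCTCAAGTA. This occurs on the top strand at positions 68–77.
Product length = (reverse-primer end) − (forward-primer start) + 1 = 77 − 52 + 1 = 26 bp.

26 bp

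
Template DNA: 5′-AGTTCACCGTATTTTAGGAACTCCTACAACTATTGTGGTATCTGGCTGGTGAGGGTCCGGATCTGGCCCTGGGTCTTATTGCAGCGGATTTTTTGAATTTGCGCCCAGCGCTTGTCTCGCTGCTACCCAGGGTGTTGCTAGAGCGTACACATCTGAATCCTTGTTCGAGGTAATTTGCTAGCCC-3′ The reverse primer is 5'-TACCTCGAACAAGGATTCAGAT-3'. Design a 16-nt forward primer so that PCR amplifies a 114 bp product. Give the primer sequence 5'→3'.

5'-GGATCTGGCCCTGGGT-3'

The reverse primer's reverse complement ATCTGAATCCTTGTTCGAGGTA matches the template at positions 151–172, so the product ends at position 172.
A 114 bp product then starts at position 172 − 114 + 1 = 59.
The forward primer is identical to the top strand there: GGATCTGGCCCTGGGT.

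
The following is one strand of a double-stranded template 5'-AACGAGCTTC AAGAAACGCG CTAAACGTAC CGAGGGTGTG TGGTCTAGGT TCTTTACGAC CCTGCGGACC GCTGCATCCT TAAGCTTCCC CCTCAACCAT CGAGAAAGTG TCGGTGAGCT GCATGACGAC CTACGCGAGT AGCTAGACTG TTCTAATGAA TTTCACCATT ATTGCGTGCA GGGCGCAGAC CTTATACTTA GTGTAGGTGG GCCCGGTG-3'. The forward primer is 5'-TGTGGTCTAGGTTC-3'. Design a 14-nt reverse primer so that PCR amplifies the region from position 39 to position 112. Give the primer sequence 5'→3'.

The product's 3' end on the top strand is position 112.
The reverse primer anneals to the top strand over positions 99–112, i.e. to ATCGAGAAAGTGTC.
Its sequence written 5'→3' is the reverse complement: GACACTTTCTCGAT.

5'-GACACTTTCTCGAT-3'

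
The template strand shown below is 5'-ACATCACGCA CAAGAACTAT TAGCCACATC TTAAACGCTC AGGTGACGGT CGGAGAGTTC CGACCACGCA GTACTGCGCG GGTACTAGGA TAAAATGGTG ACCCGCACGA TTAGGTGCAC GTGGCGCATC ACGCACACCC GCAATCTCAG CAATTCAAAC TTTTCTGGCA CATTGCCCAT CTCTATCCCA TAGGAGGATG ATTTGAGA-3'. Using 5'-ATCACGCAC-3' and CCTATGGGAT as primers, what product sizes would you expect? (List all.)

192 bp, 67 bp

The forward primer ATCACGCAC matches the top strand at positions 3–11, 128–136.
The reverse primer's reverse complement is ATCCCATAGG, matching at positions 185–194.
Each forward site pairs with the reverse site to give a product ending at position 194: sizes 192, 67 bp.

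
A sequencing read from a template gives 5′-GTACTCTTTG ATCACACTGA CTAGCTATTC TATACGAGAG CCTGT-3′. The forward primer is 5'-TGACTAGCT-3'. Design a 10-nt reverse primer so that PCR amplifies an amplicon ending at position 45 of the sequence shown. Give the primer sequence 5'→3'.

The forward primer binds at positions 18–26; the product's 3' end on the top strand is position 45.
The reverse primer anneals to the top strand over positions 36–45, i.e. to GAGAGCCTGT.
Its sequence written 5'→3' is the reverse complement: ACAGGCTCTC.

5'-ACAGGCTCTC-3'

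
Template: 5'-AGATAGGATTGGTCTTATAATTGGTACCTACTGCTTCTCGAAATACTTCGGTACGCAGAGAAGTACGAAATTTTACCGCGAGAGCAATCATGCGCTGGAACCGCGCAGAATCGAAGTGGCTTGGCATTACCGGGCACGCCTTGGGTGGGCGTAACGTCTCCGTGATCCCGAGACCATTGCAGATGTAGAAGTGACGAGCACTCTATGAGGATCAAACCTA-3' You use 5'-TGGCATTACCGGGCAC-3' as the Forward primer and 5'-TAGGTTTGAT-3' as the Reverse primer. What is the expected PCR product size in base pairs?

Forward primer TGGCATTACCGGGCAC is found on the top strand at positions 122–137.
Reverse complement of the reverse primer: ATCAAACCTA. This occurs on the top strand at positions 211–220.
Product length = (reverse-primer end) − (forward-primer start) + 1 = 220 − 122 + 1 = 99 bp.

99 bp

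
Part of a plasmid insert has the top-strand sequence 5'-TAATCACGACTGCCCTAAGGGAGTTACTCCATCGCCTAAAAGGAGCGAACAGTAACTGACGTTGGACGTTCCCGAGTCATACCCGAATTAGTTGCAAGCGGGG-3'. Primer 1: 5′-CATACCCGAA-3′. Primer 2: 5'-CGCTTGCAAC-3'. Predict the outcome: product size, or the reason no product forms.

Yes — a 23 bp product.

Primer 1 (CATACCCGAA) matches the top strand at positions 78–87; it acts as a forward primer.
Primer 2's reverse complement is GTTGCAAGCG, matching the top strand at positions 91–100; it acts as a reverse primer.
The 3' ends face each other across positions 78–100, giving a 23 bp product.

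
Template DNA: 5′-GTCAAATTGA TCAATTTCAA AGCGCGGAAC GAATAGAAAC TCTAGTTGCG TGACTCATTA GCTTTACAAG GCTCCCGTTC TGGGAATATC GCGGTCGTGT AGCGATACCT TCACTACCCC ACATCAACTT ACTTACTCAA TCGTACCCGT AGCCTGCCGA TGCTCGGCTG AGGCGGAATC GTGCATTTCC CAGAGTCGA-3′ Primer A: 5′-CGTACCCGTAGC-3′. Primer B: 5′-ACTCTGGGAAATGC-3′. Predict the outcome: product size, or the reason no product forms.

Primer A (CGTACCCGTAGC) matches the top strand at positions 142–153; it acts as a forward primer.
Primer B's reverse complement is GCATTTCCCAGAGT, matching the top strand at positions 183–196; it acts as a reverse primer.
The 3' ends face each other across positions 142–196, giving a 55 bp product.

Yes — a 55 bp product.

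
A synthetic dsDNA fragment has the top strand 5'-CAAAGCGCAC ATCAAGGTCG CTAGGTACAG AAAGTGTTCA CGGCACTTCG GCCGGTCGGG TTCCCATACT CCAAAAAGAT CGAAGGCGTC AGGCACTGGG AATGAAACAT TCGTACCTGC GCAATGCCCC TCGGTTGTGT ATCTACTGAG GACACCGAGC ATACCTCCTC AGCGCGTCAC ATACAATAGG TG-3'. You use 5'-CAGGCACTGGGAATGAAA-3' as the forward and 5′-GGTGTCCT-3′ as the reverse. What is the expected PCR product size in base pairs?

Forward primer CAGGCACTGGGAATGAAA is found on the top strand at positions 90–107.
Reverse complement of the reverse primer: AGGACACC. This occurs on the top strand at positions 149–156.
The product runs from position 90 to position 156, so its length is 156 − 90 + 1 = 67 bp.

67 bp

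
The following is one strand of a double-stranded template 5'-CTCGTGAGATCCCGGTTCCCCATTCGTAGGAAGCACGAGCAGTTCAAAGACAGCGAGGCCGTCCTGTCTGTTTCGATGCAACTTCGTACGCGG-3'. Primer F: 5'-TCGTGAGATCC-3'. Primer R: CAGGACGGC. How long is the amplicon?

65 bp

The forward primer matches the template at positions 2–12.
Reverse complement of the reverse primer: GCCGTCCTG. This occurs on the top strand at positions 58–66.
The product runs from position 2 to position 66, so its length is 66 − 2 + 1 = 65 bp.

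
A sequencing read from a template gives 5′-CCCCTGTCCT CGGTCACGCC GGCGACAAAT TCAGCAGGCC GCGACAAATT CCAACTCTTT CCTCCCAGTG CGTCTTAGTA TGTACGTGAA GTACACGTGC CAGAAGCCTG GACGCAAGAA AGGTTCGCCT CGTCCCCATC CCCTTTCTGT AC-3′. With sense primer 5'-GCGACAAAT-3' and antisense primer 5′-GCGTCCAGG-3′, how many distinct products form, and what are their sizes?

Two products: 94 bp, 75 bp

The forward primer GCGACAAAT matches the top strand at positions 22–30, 41–49.
The reverse primer's reverse complement is CCTGGACGC, matching at positions 107–115.
Each forward site pairs with the reverse site to give a product ending at position 115: sizes 94, 75 bp.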